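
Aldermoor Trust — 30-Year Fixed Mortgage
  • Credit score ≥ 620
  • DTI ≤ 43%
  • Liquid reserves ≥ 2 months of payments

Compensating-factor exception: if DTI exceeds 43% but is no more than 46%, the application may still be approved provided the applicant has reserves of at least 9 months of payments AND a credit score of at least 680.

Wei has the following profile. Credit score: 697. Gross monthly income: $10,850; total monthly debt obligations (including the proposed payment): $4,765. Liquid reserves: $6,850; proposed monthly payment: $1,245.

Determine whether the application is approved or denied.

Denied

Credit score 697 ≥ 620 (meets base)
DTI: 4,765 ÷ 10,850 = 43.9%, over the 43% base limit.
Reserves = 6,850/1,245 = 5.5 months ≥ 2
43.9% falls in the override range (43%–46%), so the compensating-factor test applies.
Override check — reserves: 5.5 mo (short of 9); score: 697 (ok).
Compensating-factor requirement not fully met.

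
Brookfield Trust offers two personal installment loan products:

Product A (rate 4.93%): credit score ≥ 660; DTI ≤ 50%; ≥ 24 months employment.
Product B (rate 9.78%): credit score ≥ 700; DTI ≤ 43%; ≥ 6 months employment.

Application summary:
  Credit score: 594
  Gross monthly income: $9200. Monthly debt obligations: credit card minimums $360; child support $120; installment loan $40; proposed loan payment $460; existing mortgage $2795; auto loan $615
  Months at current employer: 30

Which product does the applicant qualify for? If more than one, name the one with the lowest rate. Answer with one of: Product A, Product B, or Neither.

Neither

Total debts = (360 + 120 + 40 + 460 + 2,795 + 615) = 4,390; DTI = 4,390/9,200 = 47.7%.
Product A: score 594 < 660; DTI 47.7% ≤ 50%; employment 30 ≥ 24 mo → does not qualify.
Product B: score 594 < 700; DTI 47.7% > 43%; employment 30 ≥ 6 mo → does not qualify.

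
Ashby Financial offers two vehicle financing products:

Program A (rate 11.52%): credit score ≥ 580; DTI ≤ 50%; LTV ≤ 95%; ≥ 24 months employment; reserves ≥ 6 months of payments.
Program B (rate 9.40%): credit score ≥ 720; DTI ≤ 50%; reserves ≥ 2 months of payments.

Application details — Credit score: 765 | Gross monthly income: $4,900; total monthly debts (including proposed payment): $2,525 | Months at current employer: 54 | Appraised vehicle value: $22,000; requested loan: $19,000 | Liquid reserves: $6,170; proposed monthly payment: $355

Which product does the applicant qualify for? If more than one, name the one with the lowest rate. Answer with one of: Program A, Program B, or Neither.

Neither

DTI = 2,525/4,900 = 51.5%.
LTV = 19,000/22,000 = 86.4%.
Reserves = 6,170/355 = 17.4 months.
Program A: score 765 ≥ 580; DTI 51.5% > 50%; LTV 86.4% ≤ 95%; employment 54 ≥ 24 mo; reserves 17.4 ≥ 6 mo → does not qualify.
Program B: score 765 ≥ 720; DTI 51.5% > 50%; reserves 17.4 ≥ 2 mo → does not qualify.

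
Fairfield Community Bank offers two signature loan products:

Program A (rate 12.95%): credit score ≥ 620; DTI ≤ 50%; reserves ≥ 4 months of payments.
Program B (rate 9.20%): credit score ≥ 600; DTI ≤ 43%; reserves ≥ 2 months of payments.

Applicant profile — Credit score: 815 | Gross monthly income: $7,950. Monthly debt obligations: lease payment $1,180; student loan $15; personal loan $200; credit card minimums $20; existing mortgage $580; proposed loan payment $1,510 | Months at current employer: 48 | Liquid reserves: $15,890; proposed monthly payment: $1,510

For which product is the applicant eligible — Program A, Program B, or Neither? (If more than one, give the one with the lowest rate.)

Program A

Total debts = (1,180 + 15 + 200 + 20 + 580 + 1,510) = 3,505; DTI = 3,505/7,950 = 44.1%.
Reserves = 15,890/1,510 = 10.5 months.
Program A: score 815 ≥ 620; DTI 44.1% ≤ 50%; reserves 10.5 ≥ 4 mo → qualifies.
Program B: score 815 ≥ 600; DTI 44.1% > 43%; reserves 10.5 ≥ 2 mo → does not qualify.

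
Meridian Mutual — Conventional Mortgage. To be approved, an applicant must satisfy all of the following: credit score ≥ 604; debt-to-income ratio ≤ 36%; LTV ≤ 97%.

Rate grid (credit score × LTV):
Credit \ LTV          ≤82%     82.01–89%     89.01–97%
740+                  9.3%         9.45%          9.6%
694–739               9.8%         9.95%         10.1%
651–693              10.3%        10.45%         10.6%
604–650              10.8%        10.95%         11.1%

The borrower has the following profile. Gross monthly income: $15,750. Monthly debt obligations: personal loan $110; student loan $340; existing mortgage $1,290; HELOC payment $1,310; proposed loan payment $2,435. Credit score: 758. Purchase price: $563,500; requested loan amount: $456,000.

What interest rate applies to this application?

9.3%

Credit score 758 ≥ 604; Total monthly debts = (110 + 340 + 1,290 + 1,310 + 2,435) = 5,485. DTI: 5,485 ÷ 15,750 = 34.8%, within the 36% cap
LTV = 456,000/563,500 = 80.9% ≤ 97%
Row: 758 falls in 740+. Column: 80.9% falls in ≤82%. Rate = 9.3%.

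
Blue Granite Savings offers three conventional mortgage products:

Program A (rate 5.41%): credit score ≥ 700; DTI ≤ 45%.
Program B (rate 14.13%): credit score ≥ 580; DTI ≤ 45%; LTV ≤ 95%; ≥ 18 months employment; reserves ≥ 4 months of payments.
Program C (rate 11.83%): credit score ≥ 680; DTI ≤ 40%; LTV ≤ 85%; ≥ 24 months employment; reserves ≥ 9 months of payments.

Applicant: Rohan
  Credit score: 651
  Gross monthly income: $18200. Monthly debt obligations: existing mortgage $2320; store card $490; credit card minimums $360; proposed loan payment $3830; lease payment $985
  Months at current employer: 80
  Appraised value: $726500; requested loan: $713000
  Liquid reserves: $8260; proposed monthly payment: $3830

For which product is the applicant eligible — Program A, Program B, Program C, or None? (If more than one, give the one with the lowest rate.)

None

Total debts = (2,320 + 490 + 360 + 3,830 + 985) = 7,985; DTI = 7,985/18,200 = 43.9%.
LTV = 713,000/726,500 = 98.1%.
Reserves = 8,260/3,830 = 2.2 months.
Program A: score 651 < 700; DTI 43.9% ≤ 45% → does not qualify.
Program B: score 651 ≥ 580; DTI 43.9% ≤ 45%; LTV 98.1% > 95%; employment 80 ≥ 18 mo; reserves 2.2 < 4 mo → does not qualify.
Program C: score 651 < 680; DTI 43.9% > 40%; LTV 98.1% > 85%; employment 80 ≥ 24 mo; reserves 2.2 < 9 mo → does not qualify.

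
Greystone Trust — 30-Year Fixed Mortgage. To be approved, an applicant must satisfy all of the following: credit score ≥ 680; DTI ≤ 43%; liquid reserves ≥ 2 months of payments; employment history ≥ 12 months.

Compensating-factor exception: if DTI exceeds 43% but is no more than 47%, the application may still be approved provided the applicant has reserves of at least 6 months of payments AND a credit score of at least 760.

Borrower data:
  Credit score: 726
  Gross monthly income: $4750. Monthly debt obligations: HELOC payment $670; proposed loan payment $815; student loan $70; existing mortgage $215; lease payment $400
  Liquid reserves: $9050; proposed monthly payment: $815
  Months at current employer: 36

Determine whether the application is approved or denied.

Credit score 726 ≥ 680 (meets base)
Total debts = (670 + 815 + 70 + 215 + 400) = 2,170. DTI: 2,170 ÷ 4,750 = 45.7%, over the 43% base limit.
Reserves = 9,050/815 = 11.1 months ≥ 2
Employment 36 ≥ 12 months
45.7% falls in the override range (43%–47%), so the compensating-factor test applies.
Reserves 11.1 ≥ 6 months; credit score 726 < 760.
Override conditions not both satisfied; exception does not apply.

Denied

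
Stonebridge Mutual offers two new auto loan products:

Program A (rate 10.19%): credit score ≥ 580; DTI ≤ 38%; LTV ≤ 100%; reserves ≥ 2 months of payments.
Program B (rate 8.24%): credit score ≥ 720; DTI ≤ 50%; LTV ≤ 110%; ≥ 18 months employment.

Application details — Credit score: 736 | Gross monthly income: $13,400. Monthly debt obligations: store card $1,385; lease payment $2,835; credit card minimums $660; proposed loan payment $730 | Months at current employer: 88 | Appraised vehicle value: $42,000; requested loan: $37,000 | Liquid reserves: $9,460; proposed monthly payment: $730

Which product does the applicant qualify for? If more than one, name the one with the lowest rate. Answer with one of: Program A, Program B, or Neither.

Total debts = (1,385 + 2,835 + 660 + 730) = 5,610; DTI = 5,610/13,400 = 41.9%.
LTV = 37,000/42,000 = 88.1%.
Reserves = 9,460/730 = 13.0 months.
Program A: score 736 ≥ 580; DTI 41.9% > 38%; LTV 88.1% ≤ 100%; reserves 13.0 ≥ 2 mo → does not qualify.
Program B: score 736 ≥ 720; DTI 41.9% ≤ 50%; LTV 88.1% ≤ 110%; employment 88 ≥ 18 mo → qualifies.

Program B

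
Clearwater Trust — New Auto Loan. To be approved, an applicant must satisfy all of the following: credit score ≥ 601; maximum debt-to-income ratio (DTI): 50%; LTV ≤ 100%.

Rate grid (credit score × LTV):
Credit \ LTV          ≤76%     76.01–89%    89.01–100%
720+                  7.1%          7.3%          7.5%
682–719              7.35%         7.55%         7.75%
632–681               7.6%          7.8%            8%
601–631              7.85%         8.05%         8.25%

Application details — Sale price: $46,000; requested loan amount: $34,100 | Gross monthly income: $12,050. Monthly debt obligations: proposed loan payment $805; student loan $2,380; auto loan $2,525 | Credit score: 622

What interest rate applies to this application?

Credit score 622 ≥ 601; Total monthly debts = (805 + 2,380 + 2,525) = 5,710. Debt-to-income = 5,710/12,050 = 47.4% — meets 50% limit
Loan-to-value = 34,100/46,000 = 74.1% — pass (100% max)
Score 622 is in the 601–631 band; LTV 74.1% is in the ≤76% band → 7.85%.

7.85%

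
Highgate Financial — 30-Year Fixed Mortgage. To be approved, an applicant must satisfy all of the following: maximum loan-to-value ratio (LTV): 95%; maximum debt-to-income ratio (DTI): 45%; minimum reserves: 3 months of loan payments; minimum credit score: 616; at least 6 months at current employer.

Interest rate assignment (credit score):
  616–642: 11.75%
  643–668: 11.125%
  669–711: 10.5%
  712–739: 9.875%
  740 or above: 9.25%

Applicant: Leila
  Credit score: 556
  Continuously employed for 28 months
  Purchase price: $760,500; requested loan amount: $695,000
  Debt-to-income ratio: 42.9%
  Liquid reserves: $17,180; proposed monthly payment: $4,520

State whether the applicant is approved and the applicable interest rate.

Denied

Credit score 556 < 616 (below minimum)
Employment 28 ≥ 6 months
Loan-to-value = 695,000/760,500 = 91.4% — pass (95% max)
DTI 42.9% is within the 45% limit
Reserves: 17,180 ÷ 4,520 = 3.8 months (meets 3-month minimum)
Not all requirements met → denied.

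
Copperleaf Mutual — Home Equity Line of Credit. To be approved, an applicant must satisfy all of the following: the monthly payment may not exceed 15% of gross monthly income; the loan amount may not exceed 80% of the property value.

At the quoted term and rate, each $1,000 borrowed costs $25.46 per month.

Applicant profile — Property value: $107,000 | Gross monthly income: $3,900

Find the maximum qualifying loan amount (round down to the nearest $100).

$22,900

Payment cap: 15% × $3,900 = $585/month.
At $25.46 per $1,000, that supports 585/25.46 × 1,000 ≈ $22,977 → $22,900.
LTV cap: 80% × $107,000 = $85,600 → $85,600.
Binding constraint: payment-to-income.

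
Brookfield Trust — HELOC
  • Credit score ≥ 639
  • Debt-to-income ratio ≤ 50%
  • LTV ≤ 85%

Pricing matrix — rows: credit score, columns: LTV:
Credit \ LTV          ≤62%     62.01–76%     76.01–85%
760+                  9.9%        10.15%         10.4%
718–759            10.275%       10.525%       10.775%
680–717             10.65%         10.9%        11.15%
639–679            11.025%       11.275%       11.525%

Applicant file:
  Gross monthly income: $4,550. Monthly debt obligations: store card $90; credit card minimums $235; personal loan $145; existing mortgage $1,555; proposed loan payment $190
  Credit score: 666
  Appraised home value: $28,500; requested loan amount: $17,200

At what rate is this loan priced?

Credit score 666 ≥ 639; Total monthly debts = (90 + 235 + 145 + 1,555 + 190) = 2,215. DTI = 2,215/4,550 = 48.7% ≤ 50%
LTV: 17,200 ÷ 28,500 = 60.4%, within 85% cap
Row: 666 falls in 639–679. Column: 60.4% falls in ≤62%. Rate = 11.025%.

11.025%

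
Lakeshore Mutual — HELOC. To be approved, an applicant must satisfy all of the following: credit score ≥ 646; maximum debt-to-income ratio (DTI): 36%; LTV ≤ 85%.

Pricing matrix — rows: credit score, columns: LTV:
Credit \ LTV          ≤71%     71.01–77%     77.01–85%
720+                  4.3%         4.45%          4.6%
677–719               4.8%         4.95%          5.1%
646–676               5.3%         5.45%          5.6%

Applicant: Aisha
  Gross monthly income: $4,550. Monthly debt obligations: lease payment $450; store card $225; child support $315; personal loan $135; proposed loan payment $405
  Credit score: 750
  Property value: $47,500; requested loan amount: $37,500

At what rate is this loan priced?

4.6%

Credit score 750 ≥ 646; Total monthly debts = (450 + 225 + 315 + 135 + 405) = 1,530. DTI = 1,530/4,550 = 33.6% ≤ 36%
LTV: 37,500 ÷ 47,500 = 78.9%, within 85% cap
Row: 750 falls in 720+. Column: 78.9% falls in 77.01–85%. Rate = 4.6%.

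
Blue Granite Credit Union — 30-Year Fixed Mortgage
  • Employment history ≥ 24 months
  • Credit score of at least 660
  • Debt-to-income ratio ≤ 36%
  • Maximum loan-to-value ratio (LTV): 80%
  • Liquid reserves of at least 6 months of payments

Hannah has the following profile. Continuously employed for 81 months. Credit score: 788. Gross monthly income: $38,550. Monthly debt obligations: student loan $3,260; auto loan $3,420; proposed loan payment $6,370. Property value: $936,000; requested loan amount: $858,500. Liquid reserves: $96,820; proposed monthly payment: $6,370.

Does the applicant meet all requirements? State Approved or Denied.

Employment 81 ≥ 24 months
Credit score 788 ≥ 660 (meets)
Total monthly debts = (3,260 + 3,420 + 6,370) = 13,050. DTI = 13,050/38,550 = 33.9% ≤ 36%
LTV: 858,500 ÷ 936,000 = 91.7%, exceeds 80% cap
Reserves = 96,820/6,370 = 15.2 months ≥ 6
Fails on LTV.

Denied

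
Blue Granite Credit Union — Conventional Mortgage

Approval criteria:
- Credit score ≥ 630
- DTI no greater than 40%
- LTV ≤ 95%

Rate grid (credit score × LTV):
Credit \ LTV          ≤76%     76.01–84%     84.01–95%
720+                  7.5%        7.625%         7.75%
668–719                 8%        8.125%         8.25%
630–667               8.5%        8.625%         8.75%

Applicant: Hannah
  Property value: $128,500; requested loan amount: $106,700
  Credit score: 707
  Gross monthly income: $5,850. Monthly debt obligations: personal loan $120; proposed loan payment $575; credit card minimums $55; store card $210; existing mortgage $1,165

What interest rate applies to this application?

Credit score 707 ≥ 630; Total monthly debts = (120 + 575 + 55 + 210 + 1,165) = 2,125. DTI: 2,125 ÷ 5,850 = 36.3%, within the 40% cap
Loan-to-value = 106,700/128,500 = 83% — pass (95% max)
Credit 707 → row 668–719; LTV 83% → column 76.01–84%. Grid cell → 8.125%.

8.125%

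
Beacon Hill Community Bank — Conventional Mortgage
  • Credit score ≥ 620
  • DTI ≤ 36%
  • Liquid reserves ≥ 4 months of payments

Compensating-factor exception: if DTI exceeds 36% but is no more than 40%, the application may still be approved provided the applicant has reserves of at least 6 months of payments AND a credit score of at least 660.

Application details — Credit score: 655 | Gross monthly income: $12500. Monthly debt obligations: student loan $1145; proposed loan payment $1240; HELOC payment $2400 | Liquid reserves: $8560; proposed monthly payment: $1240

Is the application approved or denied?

Denied

Credit score 655 ≥ 620 (meets base)
Total debts = (1,145 + 1,240 + 2,400) = 4,785. DTI: 4,785 ÷ 12,500 = 38.3%, over the 36% base limit.
Reserves: 8,560 ÷ 1,240 = 6.9 months (meets 4-month minimum)
38.3% falls in the override range (36%–40%), so the compensating-factor test applies.
Override check — reserves: 6.9 mo (ok); score: 655 (below 660).
Compensating-factor requirement not fully met.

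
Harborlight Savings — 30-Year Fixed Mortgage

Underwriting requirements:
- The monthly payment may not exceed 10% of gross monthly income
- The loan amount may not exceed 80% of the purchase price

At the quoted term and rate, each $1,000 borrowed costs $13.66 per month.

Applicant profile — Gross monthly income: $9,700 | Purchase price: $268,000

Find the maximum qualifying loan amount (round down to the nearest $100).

$71,000

Payment cap: 10% × $9,700 = $970/month.
At $13.66 per $1,000, that supports 970/13.66 × 1,000 ≈ $71,010 → $71,000.
LTV cap: 80% × $268,000 = $214,400 → $214,400.
Binding constraint: payment-to-income.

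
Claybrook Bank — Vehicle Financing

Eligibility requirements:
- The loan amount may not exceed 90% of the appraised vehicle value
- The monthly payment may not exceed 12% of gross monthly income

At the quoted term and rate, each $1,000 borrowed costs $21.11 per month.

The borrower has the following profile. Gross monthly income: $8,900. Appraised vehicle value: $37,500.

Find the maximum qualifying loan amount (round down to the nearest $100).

Payment cap: 12% × $8,900 = $1,068/month.
At $21.11 per $1,000, that supports 1,068/21.11 × 1,000 ≈ $50,592 → $50,500.
LTV cap: 90% × $37,500 = $33,750 → $33,700.
Binding constraint: loan-to-value.

$33,700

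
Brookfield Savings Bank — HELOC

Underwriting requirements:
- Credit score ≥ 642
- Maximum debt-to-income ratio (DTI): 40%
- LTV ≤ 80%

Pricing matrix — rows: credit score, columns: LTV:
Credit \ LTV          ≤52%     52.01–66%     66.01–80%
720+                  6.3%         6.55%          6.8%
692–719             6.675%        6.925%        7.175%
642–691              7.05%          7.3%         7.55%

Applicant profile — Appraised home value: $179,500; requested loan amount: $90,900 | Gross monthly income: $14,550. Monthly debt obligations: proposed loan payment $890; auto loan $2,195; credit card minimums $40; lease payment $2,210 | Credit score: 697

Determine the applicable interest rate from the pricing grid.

Credit score 697 ≥ 642; Total monthly debts = (890 + 2,195 + 40 + 2,210) = 5,335. DTI = 5,335/14,550 = 36.7% ≤ 40%
LTV: 90,900 ÷ 179,500 = 50.6%, within 80% cap
Row: 697 falls in 692–719. Column: 50.6% falls in ≤52%. Rate = 6.675%.

6.675%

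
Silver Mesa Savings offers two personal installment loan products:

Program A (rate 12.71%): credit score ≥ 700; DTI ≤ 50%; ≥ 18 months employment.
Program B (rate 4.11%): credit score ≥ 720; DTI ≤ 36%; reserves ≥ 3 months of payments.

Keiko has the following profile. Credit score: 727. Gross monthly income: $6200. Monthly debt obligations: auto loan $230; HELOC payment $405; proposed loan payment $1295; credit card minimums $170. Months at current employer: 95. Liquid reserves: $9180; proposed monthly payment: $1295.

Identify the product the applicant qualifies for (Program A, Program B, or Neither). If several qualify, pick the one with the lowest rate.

Total debts = (230 + 405 + 1,295 + 170) = 2,100; DTI = 2,100/6,200 = 33.9%.
Reserves = 9,180/1,295 = 7.1 months.
Program A: score 727 ≥ 700; DTI 33.9% ≤ 50%; employment 95 ≥ 18 mo → qualifies.
Program B: score 727 ≥ 720; DTI 33.9% ≤ 36%; reserves 7.1 ≥ 3 mo → qualifies.
Qualifying: Program A, Program B. Lowest rate is 4.11% → Program B.

Program B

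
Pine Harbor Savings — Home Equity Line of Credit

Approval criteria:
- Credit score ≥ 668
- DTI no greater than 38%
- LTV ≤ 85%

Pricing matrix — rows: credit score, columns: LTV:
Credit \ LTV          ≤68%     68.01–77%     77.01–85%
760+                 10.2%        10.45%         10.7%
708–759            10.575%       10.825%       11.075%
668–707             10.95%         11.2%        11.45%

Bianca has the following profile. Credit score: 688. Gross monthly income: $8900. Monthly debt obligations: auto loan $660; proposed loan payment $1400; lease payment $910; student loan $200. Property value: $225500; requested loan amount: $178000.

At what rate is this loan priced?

11.45%

Credit score 688 ≥ 668; Total monthly debts = (660 + 1,400 + 910 + 200) = 3,170. DTI: 3,170 ÷ 8,900 = 35.6%, within the 38% cap
LTV: 178,000 ÷ 225,500 = 78.9%, within 85% cap
Credit 688 → row 668–707; LTV 78.9% → column 77.01–85%. Grid cell → 11.45%.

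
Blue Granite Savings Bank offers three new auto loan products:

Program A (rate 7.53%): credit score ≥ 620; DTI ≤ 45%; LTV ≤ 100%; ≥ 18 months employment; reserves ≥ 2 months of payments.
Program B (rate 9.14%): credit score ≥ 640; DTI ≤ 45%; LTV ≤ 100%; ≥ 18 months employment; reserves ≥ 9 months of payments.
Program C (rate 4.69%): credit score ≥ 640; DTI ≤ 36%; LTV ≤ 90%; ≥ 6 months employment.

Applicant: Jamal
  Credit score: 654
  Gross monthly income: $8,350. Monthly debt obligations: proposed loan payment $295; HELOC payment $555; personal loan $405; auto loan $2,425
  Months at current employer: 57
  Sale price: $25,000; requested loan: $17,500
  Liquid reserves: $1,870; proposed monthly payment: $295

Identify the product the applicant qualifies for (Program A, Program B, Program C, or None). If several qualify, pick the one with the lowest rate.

Program A

Total debts = (295 + 555 + 405 + 2,425) = 3,680; DTI = 3,680/8,350 = 44.1%.
LTV = 17,500/25,000 = 70%.
Reserves = 1,870/295 = 6.3 months.
Program A: score 654 ≥ 620; DTI 44.1% ≤ 45%; LTV 70% ≤ 100%; employment 57 ≥ 18 mo; reserves 6.3 ≥ 2 mo → qualifies.
Program B: score 654 ≥ 640; DTI 44.1% ≤ 45%; LTV 70% ≤ 100%; employment 57 ≥ 18 mo; reserves 6.3 < 9 mo → does not qualify.
Program C: score 654 ≥ 640; DTI 44.1% > 36%; LTV 70% ≤ 90%; employment 57 ≥ 6 mo → does not qualify.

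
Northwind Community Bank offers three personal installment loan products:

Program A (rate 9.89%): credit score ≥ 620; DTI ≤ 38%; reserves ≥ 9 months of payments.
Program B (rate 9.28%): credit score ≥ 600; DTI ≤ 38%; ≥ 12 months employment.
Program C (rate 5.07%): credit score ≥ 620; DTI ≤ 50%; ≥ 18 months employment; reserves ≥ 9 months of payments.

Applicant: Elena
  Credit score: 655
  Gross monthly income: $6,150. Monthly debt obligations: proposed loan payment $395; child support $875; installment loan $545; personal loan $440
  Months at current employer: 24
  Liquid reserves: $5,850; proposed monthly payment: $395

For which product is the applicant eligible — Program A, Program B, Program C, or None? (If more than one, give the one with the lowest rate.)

Total debts = (395 + 875 + 545 + 440) = 2,255; DTI = 2,255/6,150 = 36.7%.
Reserves = 5,850/395 = 14.8 months.
Program A: score 655 ≥ 620; DTI 36.7% ≤ 38%; reserves 14.8 ≥ 9 mo → qualifies.
Program B: score 655 ≥ 600; DTI 36.7% ≤ 38%; employment 24 ≥ 12 mo → qualifies.
Program C: score 655 ≥ 620; DTI 36.7% ≤ 50%; employment 24 ≥ 18 mo; reserves 14.8 ≥ 9 mo → qualifies.
Qualifying: Program A, Program B, Program C. Lowest rate is 5.07% → Program C.

Program C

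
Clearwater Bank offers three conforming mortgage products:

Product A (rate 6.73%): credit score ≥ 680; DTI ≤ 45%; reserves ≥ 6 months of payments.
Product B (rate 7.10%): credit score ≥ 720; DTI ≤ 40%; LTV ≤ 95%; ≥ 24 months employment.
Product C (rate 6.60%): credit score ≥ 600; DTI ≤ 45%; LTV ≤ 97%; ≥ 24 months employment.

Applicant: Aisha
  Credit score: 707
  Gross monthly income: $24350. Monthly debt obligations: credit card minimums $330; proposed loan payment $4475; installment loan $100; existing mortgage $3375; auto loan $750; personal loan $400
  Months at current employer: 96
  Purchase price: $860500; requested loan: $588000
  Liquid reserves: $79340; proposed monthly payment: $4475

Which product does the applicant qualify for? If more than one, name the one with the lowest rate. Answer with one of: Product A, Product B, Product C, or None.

Product C

Total debts = (330 + 4,475 + 100 + 3,375 + 750 + 400) = 9,430; DTI = 9,430/24,350 = 38.7%.
LTV = 588,000/860,500 = 68.3%.
Reserves = 79,340/4,475 = 17.7 months.
Product A: score 707 ≥ 680; DTI 38.7% ≤ 45%; reserves 17.7 ≥ 6 mo → qualifies.
Product B: score 707 < 720; DTI 38.7% ≤ 40%; LTV 68.3% ≤ 95%; employment 96 ≥ 24 mo → does not qualify.
Product C: score 707 ≥ 600; DTI 38.7% ≤ 45%; LTV 68.3% ≤ 97%; employment 96 ≥ 24 mo → qualifies.
Qualifying: Product A, Product C. Lowest rate is 6.60% → Product C.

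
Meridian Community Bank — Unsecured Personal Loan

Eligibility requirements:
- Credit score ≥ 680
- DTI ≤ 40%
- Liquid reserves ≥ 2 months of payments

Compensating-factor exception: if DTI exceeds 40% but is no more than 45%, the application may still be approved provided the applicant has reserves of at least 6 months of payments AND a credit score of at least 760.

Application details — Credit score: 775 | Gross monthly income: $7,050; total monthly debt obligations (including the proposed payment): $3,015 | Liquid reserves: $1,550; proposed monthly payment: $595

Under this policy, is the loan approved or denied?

Credit score 775 ≥ 680 (meets base)
DTI: 3,015 ÷ 7,050 = 42.8%, over the 40% base limit.
Reserves = 1,550/595 = 2.6 months ≥ 2
DTI 42.8% is within the 40%–45% exception band; checking compensating factors.
Override check — reserves: 2.6 mo (short of 6); score: 775 (ok).
Override conditions not both satisfied; exception does not apply.

Denied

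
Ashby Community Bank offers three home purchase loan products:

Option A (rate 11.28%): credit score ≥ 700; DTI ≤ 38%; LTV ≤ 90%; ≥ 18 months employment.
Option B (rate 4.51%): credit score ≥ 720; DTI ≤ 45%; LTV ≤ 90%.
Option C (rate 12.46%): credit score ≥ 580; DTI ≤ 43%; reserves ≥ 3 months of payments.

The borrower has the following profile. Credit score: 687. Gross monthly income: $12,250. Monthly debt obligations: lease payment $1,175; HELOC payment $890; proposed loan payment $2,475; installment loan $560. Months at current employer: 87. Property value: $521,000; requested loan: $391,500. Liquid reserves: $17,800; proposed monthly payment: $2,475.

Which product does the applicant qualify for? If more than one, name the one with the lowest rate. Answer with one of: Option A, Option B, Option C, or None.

Option C

Total debts = (1,175 + 890 + 2,475 + 560) = 5,100; DTI = 5,100/12,250 = 41.6%.
LTV = 391,500/521,000 = 75.1%.
Reserves = 17,800/2,475 = 7.2 months.
Option A: score 687 < 700; DTI 41.6% > 38%; LTV 75.1% ≤ 90%; employment 87 ≥ 18 mo → does not qualify.
Option B: score 687 < 720; DTI 41.6% ≤ 45%; LTV 75.1% ≤ 90% → does not qualify.
Option C: score 687 ≥ 580; DTI 41.6% ≤ 43%; reserves 7.2 ≥ 3 mo → qualifies.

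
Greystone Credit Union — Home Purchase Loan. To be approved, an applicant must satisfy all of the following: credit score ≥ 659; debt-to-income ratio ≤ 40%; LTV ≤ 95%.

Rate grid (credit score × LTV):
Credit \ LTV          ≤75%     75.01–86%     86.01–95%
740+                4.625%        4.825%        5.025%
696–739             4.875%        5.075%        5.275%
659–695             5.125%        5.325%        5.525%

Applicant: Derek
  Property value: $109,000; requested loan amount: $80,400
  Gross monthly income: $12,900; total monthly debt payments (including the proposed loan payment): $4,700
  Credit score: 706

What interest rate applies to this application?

Credit score 706 ≥ 659; DTI = 4,700/12,900 = 36.4% ≤ 40%
Loan-to-value = 80,400/109,000 = 73.8% — pass (95% max)
Credit 706 → row 696–739; LTV 73.8% → column ≤75%. Grid cell → 4.875%.

4.875%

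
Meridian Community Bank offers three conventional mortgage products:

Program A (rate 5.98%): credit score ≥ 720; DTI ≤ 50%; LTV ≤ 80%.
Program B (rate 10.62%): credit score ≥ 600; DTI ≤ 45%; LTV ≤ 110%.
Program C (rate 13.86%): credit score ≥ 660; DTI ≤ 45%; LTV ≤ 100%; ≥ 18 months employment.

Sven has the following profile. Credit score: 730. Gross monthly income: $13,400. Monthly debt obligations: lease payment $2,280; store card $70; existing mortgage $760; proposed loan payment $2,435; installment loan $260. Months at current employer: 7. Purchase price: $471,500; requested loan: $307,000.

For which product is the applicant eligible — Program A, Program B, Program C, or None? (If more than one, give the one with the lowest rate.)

Program A

Total debts = (2,280 + 70 + 760 + 2,435 + 260) = 5,805; DTI = 5,805/13,400 = 43.3%.
LTV = 307,000/471,500 = 65.1%.
Program A: score 730 ≥ 720; DTI 43.3% ≤ 50%; LTV 65.1% ≤ 80% → qualifies.
Program B: score 730 ≥ 600; DTI 43.3% ≤ 45%; LTV 65.1% ≤ 110% → qualifies.
Program C: score 730 ≥ 660; DTI 43.3% ≤ 45%; LTV 65.1% ≤ 100%; employment 7 < 18 mo → does not qualify.
Qualifying: Program A, Program B. Lowest rate is 5.98% → Program A.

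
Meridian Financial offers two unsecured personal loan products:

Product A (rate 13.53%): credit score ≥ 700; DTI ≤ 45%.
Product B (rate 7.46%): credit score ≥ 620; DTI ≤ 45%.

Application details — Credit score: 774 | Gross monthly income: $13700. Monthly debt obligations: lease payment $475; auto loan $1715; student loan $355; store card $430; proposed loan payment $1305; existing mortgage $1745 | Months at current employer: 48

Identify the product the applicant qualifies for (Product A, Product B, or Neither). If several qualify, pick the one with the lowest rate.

Product B

Total debts = (475 + 1,715 + 355 + 430 + 1,305 + 1,745) = 6,025; DTI = 6,025/13,700 = 44%.
Product A: score 774 ≥ 700; DTI 44% ≤ 45% → qualifies.
Product B: score 774 ≥ 620; DTI 44% ≤ 45% → qualifies.
Qualifying: Product A, Product B. Lowest rate is 7.46% → Product B.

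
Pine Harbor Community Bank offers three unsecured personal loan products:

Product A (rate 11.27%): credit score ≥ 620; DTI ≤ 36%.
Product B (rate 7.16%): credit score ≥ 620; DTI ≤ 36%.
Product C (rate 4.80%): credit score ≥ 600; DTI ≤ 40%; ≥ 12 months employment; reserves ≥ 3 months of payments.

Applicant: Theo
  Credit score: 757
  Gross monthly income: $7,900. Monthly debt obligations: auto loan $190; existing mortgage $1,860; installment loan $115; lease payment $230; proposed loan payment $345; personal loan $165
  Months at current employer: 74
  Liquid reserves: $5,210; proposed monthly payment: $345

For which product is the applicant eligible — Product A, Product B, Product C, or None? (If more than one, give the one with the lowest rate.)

Total debts = (190 + 1,860 + 115 + 230 + 345 + 165) = 2,905; DTI = 2,905/7,900 = 36.8%.
Reserves = 5,210/345 = 15.1 months.
Product A: score 757 ≥ 620; DTI 36.8% > 36% → does not qualify.
Product B: score 757 ≥ 620; DTI 36.8% > 36% → does not qualify.
Product C: score 757 ≥ 600; DTI 36.8% ≤ 40%; employment 74 ≥ 12 mo; reserves 15.1 ≥ 3 mo → qualifies.

Product C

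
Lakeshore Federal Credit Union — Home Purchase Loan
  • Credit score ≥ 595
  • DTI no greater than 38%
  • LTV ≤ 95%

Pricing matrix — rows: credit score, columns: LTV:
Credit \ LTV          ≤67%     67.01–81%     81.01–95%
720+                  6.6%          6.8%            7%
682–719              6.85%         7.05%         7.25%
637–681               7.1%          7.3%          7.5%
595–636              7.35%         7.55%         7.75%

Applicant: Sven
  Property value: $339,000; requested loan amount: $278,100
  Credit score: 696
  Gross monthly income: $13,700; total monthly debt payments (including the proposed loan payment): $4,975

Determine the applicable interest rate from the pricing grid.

Credit score 696 ≥ 595; DTI: 4,975 ÷ 13,700 = 36.3%, within the 38% cap
LTV = 278,100/339,000 = 82% ≤ 95%
Row: 696 falls in 682–719. Column: 82% falls in 81.01–95%. Rate = 7.25%.

7.25%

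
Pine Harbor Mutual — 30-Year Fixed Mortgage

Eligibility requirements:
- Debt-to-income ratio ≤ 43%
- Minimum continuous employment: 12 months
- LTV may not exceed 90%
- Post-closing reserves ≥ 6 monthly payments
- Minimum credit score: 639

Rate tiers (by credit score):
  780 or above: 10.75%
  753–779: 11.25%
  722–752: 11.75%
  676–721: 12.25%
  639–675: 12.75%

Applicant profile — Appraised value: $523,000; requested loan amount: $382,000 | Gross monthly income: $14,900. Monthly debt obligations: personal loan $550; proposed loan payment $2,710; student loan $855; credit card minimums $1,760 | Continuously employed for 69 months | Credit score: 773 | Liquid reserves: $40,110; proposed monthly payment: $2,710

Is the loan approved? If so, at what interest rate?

Credit score 773 ≥ 639 (meets minimum)
LTV: 382,000 ÷ 523,000 = 73%, within 90% cap
Employment 69 ≥ 12 months
Liquid reserves cover 40,110/2,710 = 14.8 months — ≥ 6 required
Total monthly debts = (550 + 2,710 + 855 + 1,760) = 5,875. DTI = 5,875/14,900 = 39.4% ≤ 43%
All requirements met. Score 773 falls in the 753–779 tier → 11.25%.

Approved at 11.25%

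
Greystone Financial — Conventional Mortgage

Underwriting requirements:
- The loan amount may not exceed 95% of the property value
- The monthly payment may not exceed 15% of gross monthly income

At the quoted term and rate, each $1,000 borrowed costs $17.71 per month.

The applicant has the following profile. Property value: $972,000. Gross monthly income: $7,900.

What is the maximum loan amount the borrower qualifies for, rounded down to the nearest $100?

Payment cap: 15% × $7,900 = $1,185/month.
At $17.71 per $1,000, that supports 1,185/17.71 × 1,000 ≈ $66,911 → $66,900.
LTV cap: 95% × $972,000 = $923,400 → $923,400.
Binding constraint: payment-to-income.

$66,900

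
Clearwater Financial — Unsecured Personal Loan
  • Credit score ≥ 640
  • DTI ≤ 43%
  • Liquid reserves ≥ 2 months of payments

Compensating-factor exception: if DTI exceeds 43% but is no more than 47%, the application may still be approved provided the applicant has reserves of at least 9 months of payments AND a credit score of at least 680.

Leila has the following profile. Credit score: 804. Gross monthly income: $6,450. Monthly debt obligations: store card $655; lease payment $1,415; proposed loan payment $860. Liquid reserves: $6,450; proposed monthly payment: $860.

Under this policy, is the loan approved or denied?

Denied

Credit score 804 ≥ 640 (meets base)
Total debts = (655 + 1,415 + 860) = 2,930. DTI = 2,930/6,450 = 45.4% > 43% — standard DTI limit exceeded.
Reserves: 6,450 ÷ 860 = 7.5 months (meets 2-month minimum)
DTI 45.4% is within the 43%–47% exception band; checking compensating factors.
Override check — reserves: 7.5 mo (short of 9); score: 804 (ok).
Compensating-factor requirement not fully met.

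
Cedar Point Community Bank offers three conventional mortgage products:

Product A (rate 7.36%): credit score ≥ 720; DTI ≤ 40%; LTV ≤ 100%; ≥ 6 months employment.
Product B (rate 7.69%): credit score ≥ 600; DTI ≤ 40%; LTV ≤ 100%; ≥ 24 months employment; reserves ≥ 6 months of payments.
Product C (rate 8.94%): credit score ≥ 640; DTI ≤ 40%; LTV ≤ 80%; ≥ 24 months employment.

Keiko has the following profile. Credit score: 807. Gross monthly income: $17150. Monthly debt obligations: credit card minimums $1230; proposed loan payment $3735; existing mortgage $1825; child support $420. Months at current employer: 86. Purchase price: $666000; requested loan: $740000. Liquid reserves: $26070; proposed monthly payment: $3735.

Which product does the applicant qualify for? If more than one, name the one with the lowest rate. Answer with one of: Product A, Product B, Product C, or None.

Total debts = (1,230 + 3,735 + 1,825 + 420) = 7,210; DTI = 7,210/17,150 = 42%.
LTV = 740,000/666,000 = 111.1%.
Reserves = 26,070/3,735 = 7.0 months.
Product A: score 807 ≥ 720; DTI 42% > 40%; LTV 111.1% > 100%; employment 86 ≥ 6 mo → does not qualify.
Product B: score 807 ≥ 600; DTI 42% > 40%; LTV 111.1% > 100%; employment 86 ≥ 24 mo; reserves 7.0 ≥ 6 mo → does not qualify.
Product C: score 807 ≥ 640; DTI 42% > 40%; LTV 111.1% > 80%; employment 86 ≥ 24 mo → does not qualify.

None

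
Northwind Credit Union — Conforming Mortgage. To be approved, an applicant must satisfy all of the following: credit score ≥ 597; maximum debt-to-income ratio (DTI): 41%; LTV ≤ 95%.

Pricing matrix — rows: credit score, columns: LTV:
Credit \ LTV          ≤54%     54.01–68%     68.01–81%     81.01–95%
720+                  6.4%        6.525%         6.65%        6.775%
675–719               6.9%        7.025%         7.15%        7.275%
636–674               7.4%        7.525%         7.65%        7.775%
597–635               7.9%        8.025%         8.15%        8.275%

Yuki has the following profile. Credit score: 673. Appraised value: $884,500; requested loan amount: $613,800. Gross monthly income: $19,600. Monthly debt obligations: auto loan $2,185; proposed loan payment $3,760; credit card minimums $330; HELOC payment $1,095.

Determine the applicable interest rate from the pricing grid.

Credit score 673 ≥ 597; Total monthly debts = (2,185 + 3,760 + 330 + 1,095) = 7,370. DTI: 7,370 ÷ 19,600 = 37.6%, within the 41% cap
Loan-to-value = 613,800/884,500 = 69.4% — pass (95% max)
Row: 673 falls in 636–674. Column: 69.4% falls in 68.01–81%. Rate = 7.65%.

7.65%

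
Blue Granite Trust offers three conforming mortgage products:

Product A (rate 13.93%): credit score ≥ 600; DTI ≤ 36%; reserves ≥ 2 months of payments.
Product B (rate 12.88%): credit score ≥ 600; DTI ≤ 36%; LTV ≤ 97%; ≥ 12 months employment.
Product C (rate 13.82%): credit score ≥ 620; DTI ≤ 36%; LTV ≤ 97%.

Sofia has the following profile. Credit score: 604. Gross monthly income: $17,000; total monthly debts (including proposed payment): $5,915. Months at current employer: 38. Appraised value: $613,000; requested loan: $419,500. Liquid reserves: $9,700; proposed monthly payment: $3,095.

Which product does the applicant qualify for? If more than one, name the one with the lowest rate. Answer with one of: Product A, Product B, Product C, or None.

Product B

DTI = 5,915/17,000 = 34.8%.
LTV = 419,500/613,000 = 68.4%.
Reserves = 9,700/3,095 = 3.1 months.
Product A: score 604 ≥ 600; DTI 34.8% ≤ 36%; reserves 3.1 ≥ 2 mo → qualifies.
Product B: score 604 ≥ 600; DTI 34.8% ≤ 36%; LTV 68.4% ≤ 97%; employment 38 ≥ 12 mo → qualifies.
Product C: score 604 < 620; DTI 34.8% ≤ 36%; LTV 68.4% ≤ 97% → does not qualify.
Qualifying: Product A, Product B. Lowest rate is 12.88% → Product B.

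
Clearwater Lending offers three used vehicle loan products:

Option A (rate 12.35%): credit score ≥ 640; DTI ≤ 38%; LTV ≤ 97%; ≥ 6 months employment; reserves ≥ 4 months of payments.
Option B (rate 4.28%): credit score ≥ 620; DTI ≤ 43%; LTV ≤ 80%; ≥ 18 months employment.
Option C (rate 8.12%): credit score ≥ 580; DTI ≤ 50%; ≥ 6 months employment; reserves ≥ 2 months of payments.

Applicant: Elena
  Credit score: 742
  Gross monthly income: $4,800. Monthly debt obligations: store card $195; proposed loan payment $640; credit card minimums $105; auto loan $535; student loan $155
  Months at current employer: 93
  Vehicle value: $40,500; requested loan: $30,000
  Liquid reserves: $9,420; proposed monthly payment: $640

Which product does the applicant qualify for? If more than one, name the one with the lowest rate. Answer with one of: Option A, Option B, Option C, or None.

Total debts = (195 + 640 + 105 + 535 + 155) = 1,630; DTI = 1,630/4,800 = 34%.
LTV = 30,000/40,500 = 74.1%.
Reserves = 9,420/640 = 14.7 months.
Option A: score 742 ≥ 640; DTI 34% ≤ 38%; LTV 74.1% ≤ 97%; employment 93 ≥ 6 mo; reserves 14.7 ≥ 4 mo → qualifies.
Option B: score 742 ≥ 620; DTI 34% ≤ 43%; LTV 74.1% ≤ 80%; employment 93 ≥ 18 mo → qualifies.
Option C: score 742 ≥ 580; DTI 34% ≤ 50%; employment 93 ≥ 6 mo; reserves 14.7 ≥ 2 mo → qualifies.
Qualifying: Option A, Option B, Option C. Lowest rate is 4.28% → Option B.

Option B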